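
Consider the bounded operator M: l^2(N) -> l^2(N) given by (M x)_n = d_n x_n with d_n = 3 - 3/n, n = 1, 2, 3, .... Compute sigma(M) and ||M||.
sigma(M) = {3 - 3/n : n ≥ 1} ∪ {3}; ||M|| = 3

A bounded diagonal operator on l^2 with diagonal entries d_n has spectrum equal to the closure of {d_n : n ≥ 1}: every d_n is an eigenvalue (with eigenvector e_n), so {d_n} ⊂ sigma(M); the spectrum is closed, so its closure is too; and for lambda not in the closure, (M - lambda I) has bounded inverse (the diagonal entries 1/(d_n - lambda) are bounded). For our sequence d_n = 3 - 3/n, n = 1, 2, 3, ...:
  - {d_n} = {3 - 3/n : n ≥ 1}; the only limit point is 3
  - closure = {3 - 3/n : n ≥ 1} ∪ {3}
For the norm: a diagonal operator has ||M|| = sup_n |d_n|. Here d_n = 3 - 3/n increases monotonically from d_1 = 0 toward 3, with all terms in [0, 3); so sup_n |d_n| = 3 (the supremum is the limit, not attained). So ||M|| = 3.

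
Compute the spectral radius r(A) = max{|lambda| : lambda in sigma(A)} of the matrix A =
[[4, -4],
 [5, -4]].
r(A) = 2

The eigenvalues of A are the roots of its characteristic polynomial. With M = A (coefficients from the trace and determinant):
  p(λ) = det(λ I - M) = λ^2 + 4.
For λ^2 + 4 the discriminant is -16. It is negative, so the roots are the complex-conjugate pair λ = 0 ± (sqrt(16)/2) i ≈ 0 ± 2i. For a conjugate pair the product of the roots equals the constant term, so |λ|^2 = 4 and |λ| = sqrt(4) = 2.
Thus the eigenvalues (to 4 decimals) are 0 ± 2i (modulus 2). The spectral radius is the largest modulus: r(A) = 2. (Cross-check: r(A) ≤ ||A||_2 ≈ 8.5311; equality holds whenever A is normal, though it can also hold for some non-normal A.)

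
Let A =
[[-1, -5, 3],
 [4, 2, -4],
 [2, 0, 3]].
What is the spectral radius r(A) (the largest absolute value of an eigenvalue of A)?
r(A) ≈ 4.6073

The eigenvalues of A are the roots of its characteristic polynomial. With M = A (coefficients from the trace, the sum of principal 2x2 minors, and det A):
  p(λ) = det(λ I - M) = λ^3 - 4λ^2 + 15λ - 82.
No integer candidate from the rational root theorem (±divisors of 82) is a root, so the roots are irrational. The cubic discriminant is Δ = -123880 < 0, so there is one real root and a complex-conjugate pair. p(4) = -22 and p(5) = 18 have opposite signs, so a root lies in (4, 5); Newton's method refines it to λ ≈ 4.6073. Dividing out (λ - (4.6073)) leaves approximately λ^2 + 0.6073λ + 17.7979. For λ^2 + 0.6073λ + 17.7979 the discriminant is -70.8229. It is negative, so the remaining roots are the complex-conjugate pair λ ≈ -0.3036 ± 4.2078i. Their product equals the constant term, so |λ|^2 ≈ 17.7979 and |λ| ≈ 4.2188.
Thus the eigenvalues (to 4 decimals) are 4.6073 (modulus 4.6073); -0.3036 ± 4.2078i (modulus 4.2188). The spectral radius is the largest modulus: r(A) ≈ 4.6073. (Cross-check: r(A) ≤ ||A||_2 ≈ 7.9194; equality holds whenever A is normal, though it can also hold for some non-normal A.)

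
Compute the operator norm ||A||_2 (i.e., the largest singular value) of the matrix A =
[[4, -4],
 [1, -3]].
||A||_2 = sqrt((42 + sqrt(1508))/2) ≈ 6.3574 (= sqrt(largest eigenvalue of A^T A))

||A||_2 = sigma_max(A) = sqrt(lambda_max(A^T A)). Form the symmetric matrix M = A^T A =
[[17, -19],
 [-19, 25]].
Its characteristic polynomial (trace, determinant of M give the coefficients) is
  p(λ) = det(λ I - M) = λ^2 - 42λ + 64.
For λ^2 - 42λ + 64 the discriminant is 1508. It is nonnegative but not a perfect square, so the roots are real and irrational: λ = (42 ± sqrt(1508))/2 ≈ 40.4165, 1.5835.
So the eigenvalues of A^T A are ≈ 1.5835, 40.4165 (all ≥ 0, as they must be for A^T A). The largest is λ_max = (42 + sqrt(1508))/2 ≈ 40.4165, hence ||A||_2 = sqrt(λ_max) = sqrt((42 + sqrt(1508))/2) ≈ 6.3574.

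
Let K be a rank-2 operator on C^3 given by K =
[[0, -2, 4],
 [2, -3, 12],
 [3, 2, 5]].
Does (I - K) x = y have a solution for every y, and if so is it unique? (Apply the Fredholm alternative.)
(I - K) is invertible (det(I - K) = -48 ≠ 0), so for every y in C^3 the equation (I - K) x = y has a unique solution.

K has rank 2 and factors as K = U V^T = u1 v1^T + u2 v2^T with u1 = (0, 2, 3), v1 = (1, 0, 3), u2 = (2, 3, -2), v2 = (0, -1, 2) (multiplying out reproduces the displayed K). The nonzero eigenvalues of U V^T coincide with those of the 2 x 2 matrix G = V^T U = [[v1·u1, v1·u2], [v2·u1, v2·u2]] = [[9, -4], [4, -7]], and by the Sylvester determinant identity det(I_3 - U V^T) = det(I_2 - V^T U) = det([[-8, 4], [-4, 8]]) = (-8)(8) - (4)(-4) = -48. (Direct check: I - K =
[[1, 2, -4],
 [-2, 4, -12],
 [-3, -2, -4]]
has determinant -48.) The finite-dimensional Fredholm alternative says: either (I - K) is invertible, or ker(I - K) ≠ {0} and then range(I - K) = ker((I - K)^*)^⊥, with dim ker(I - K) = dim ker((I - K)^*). Since det(I - K) ≠ 0, 1 is not an eigenvalue of K and ker(I - K) = {0}, so we are in the first case: for every y there is a unique x = (I - K)^(-1) y. (Explicitly, by the Woodbury identity, (I - U V^T)^(-1) = I + U (I_2 - G)^(-1) V^T.)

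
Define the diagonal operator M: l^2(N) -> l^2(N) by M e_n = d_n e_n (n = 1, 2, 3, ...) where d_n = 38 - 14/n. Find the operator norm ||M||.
||M|| = 38

For a diagonal operator on l^2 with entries d_n, ||M|| = sup_n |d_n|. Here d_1 = 24, d_2 = 31, ..., and d_n = 38 - 14/n increases monotonically toward 38. All terms lie in [24, 38), so |d_n| = d_n and the supremum is the limit 38, which is not attained by any individual d_n. Hence ||M|| = 38.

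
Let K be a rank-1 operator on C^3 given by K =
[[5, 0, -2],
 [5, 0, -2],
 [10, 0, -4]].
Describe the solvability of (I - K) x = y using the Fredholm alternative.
(I - K) is singular (det(I - K) = 0, i.e. 1 ∈ sigma(K)). (I - K) x = y is solvable iff y ⊥ ker((I - K)^*) = span{(5, 0, -2)}, i.e. iff 5y_1 - 2y_3 = 0. When solvable, the solutions are x = y + c·(1, 1, 2), c arbitrary (ker(I - K) = span{(1, 1, 2)}, dimension 1).

K has rank 1, so it is an outer product K = u v^T: every row of K is a multiple of one row vector. Reading off the entries, u = (1, 1, 2) and v = (5, 0, -2) (row i of K equals u_i·v^T). A rank-one matrix u v^T satisfies K u = u (v·u) and kills the (2)-dimensional subspace v^⊥, so its characteristic polynomial is lambda^2 (lambda - v·u) with v·u = tr K = 1. Hence the eigenvalues of I - K are 1 (multiplicity 2) and 1 - (1) = 0, so det(I - K) = 0. (Direct check: I - K =
[[-4, 0, 2],
 [-5, 1, 2],
 [-10, 0, 5]]
has determinant 0.) So 1 is an eigenvalue of K and (I - K) is not invertible. The finite-dimensional Fredholm alternative says: either (I - K) is invertible, or ker(I - K) ≠ {0} and then range(I - K) = ker((I - K)^*)^⊥, with dim ker(I - K) = dim ker((I - K)^*). We are in the second case, so we need both kernels. Kernel of I - K: (I - K) u = u - u (v·u) = u - u = 0, so ker(I - K) = span{u} = span{(1, 1, 2)} (it is exactly 1-dimensional because rank(I - K) = 2). Kernel of the adjoint: K is real, so (I - K)^* = I - K^T = I - v u^T, and (I - v u^T) v = v - v (u·v) = 0; hence ker((I - K)^*) = span{v} = span{(5, 0, -2)}. Therefore (I - K) x = y is solvable iff <y, v> = 0, i.e. iff 5y_1 - 2y_3 = 0. When this holds, K y = u (v·y) = 0, so (I - K) y = y and x = y is a particular solution; the full solution set is the line x = y + c·u = y + c·(1, 1, 2), c ∈ C.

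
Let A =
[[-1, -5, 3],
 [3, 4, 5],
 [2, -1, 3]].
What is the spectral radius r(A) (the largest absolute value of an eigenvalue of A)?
r(A) ≈ 5.6725

The eigenvalues of A are the roots of its characteristic polynomial. With M = A (coefficients from the trace, the sum of principal 2x2 minors, and det A):
  p(λ) = det(λ I - M) = λ^3 - 6λ^2 + 19λ + 55.
No integer candidate from the rational root theorem (±divisors of 55) is a root, so the roots are irrational. The cubic discriminant is Δ = -161455 < 0, so there is one real root and a complex-conjugate pair. p(-2) = -15 and p(-1) = 29 have opposite signs, so a root lies in (-2, -1); Newton's method refines it to λ ≈ -1.7093. Dividing out (λ - (-1.7093)) leaves approximately λ^2 - 7.7093λ + 32.1773. For λ^2 - 7.7093λ + 32.1773 the discriminant is -69.2763. It is negative, so the remaining roots are the complex-conjugate pair λ ≈ 3.8546 ± 4.1616i. Their product equals the constant term, so |λ|^2 ≈ 32.1773 and |λ| ≈ 5.6725.
Thus the eigenvalues (to 4 decimals) are -1.7093 (modulus 1.7093); 3.8546 ± 4.1616i (modulus 5.6725). The spectral radius is the largest modulus: r(A) ≈ 5.6725. (Cross-check: r(A) ≤ ||A||_2 ≈ 7.5665; equality holds whenever A is normal, though it can also hold for some non-normal A.)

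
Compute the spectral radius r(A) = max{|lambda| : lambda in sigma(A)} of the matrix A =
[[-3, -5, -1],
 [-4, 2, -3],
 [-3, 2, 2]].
r(A) ≈ 6.1132

The eigenvalues of A are the roots of its characteristic polynomial. With M = A (coefficients from the trace, the sum of principal 2x2 minors, and det A):
  p(λ) = det(λ I - M) = λ^3 - λ^2 - 25λ + 113.
No integer candidate from the rational root theorem (±divisors of 113) is a root, so the roots are irrational. The cubic discriminant is Δ = -230336 < 0, so there is one real root and a complex-conjugate pair. p(-7) = -104 and p(-6) = 11 have opposite signs, so a root lies in (-7, -6); Newton's method refines it to λ ≈ -6.1132. Dividing out (λ - (-6.1132)) leaves approximately λ^2 - 7.1132λ + 18.4846. For λ^2 - 7.1132λ + 18.4846 the discriminant is -23.3405. It is negative, so the remaining roots are the complex-conjugate pair λ ≈ 3.5566 ± 2.4156i. Their product equals the constant term, so |λ|^2 ≈ 18.4846 and |λ| ≈ 4.2994.
Thus the eigenvalues (to 4 decimals) are -6.1132 (modulus 6.1132); 3.5566 ± 2.4156i (modulus 4.2994). The spectral radius is the largest modulus: r(A) ≈ 6.1132. (Cross-check: r(A) ≤ ||A||_2 ≈ 6.185; equality holds whenever A is normal, though it can also hold for some non-normal A.)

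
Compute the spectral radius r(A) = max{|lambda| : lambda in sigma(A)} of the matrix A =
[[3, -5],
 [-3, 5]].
r(A) = 8

The eigenvalues of A are the roots of its characteristic polynomial. With M = A (coefficients from the trace and determinant):
  p(λ) = det(λ I - M) = λ^2 - 8λ.
For λ^2 - 8λ the discriminant is 64. It is a perfect square (8^2), so the roots are rational: λ = (8 ± 8)/2 = 8, 0.
Thus the eigenvalues (to 4 decimals) are 8 (modulus 8); 0 (modulus 0). The spectral radius is the largest modulus: r(A) = 8. (Cross-check: r(A) ≤ ||A||_2 ≈ 8.2462; equality holds whenever A is normal, though it can also hold for some non-normal A.)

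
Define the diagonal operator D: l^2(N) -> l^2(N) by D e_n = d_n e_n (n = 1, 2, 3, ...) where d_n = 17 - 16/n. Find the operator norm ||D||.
||D|| = 17

For a diagonal operator on l^2 with entries d_n, ||D|| = sup_n |d_n|. Here d_1 = 1, d_2 = 9, ..., and d_n = 17 - 16/n increases monotonically toward 17. All terms lie in [1, 17), so |d_n| = d_n and the supremum is the limit 17, which is not attained by any individual d_n. Hence ||D|| = 17.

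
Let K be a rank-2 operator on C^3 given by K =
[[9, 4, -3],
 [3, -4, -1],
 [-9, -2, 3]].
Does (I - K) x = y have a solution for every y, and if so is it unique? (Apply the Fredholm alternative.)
(I - K) is invertible (det(I - K) = -69 ≠ 0), so for every y in C^3 the equation (I - K) x = y has a unique solution.

K has rank 2 and factors as K = U V^T = u1 v1^T + u2 v2^T with u1 = (2, -2, -1), v1 = (0, 2, 0), u2 = (3, 1, -3), v2 = (3, 0, -1) (multiplying out reproduces the displayed K). The nonzero eigenvalues of U V^T coincide with those of the 2 x 2 matrix G = V^T U = [[v1·u1, v1·u2], [v2·u1, v2·u2]] = [[-4, 2], [7, 12]], and by the Sylvester determinant identity det(I_3 - U V^T) = det(I_2 - V^T U) = det([[5, -2], [-7, -11]]) = (5)(-11) - (-2)(-7) = -69. (Direct check: I - K =
[[-8, -4, 3],
 [-3, 5, 1],
 [9, 2, -2]]
has determinant -69.) The finite-dimensional Fredholm alternative says: either (I - K) is invertible, or ker(I - K) ≠ {0} and then range(I - K) = ker((I - K)^*)^⊥, with dim ker(I - K) = dim ker((I - K)^*). Since det(I - K) ≠ 0, 1 is not an eigenvalue of K and ker(I - K) = {0}, so we are in the first case: for every y there is a unique x = (I - K)^(-1) y. (Explicitly, by the Woodbury identity, (I - U V^T)^(-1) = I + U (I_2 - G)^(-1) V^T.)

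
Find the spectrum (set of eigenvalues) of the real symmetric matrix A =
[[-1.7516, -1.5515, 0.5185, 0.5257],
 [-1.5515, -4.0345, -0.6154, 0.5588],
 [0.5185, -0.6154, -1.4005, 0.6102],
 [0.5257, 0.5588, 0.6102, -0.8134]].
sigma(A) ≈ {-5, -2, -1, 0}

A is real symmetric, so its spectrum consists of real eigenvalues. Expanding the characteristic polynomial of the displayed matrix gives
  det(λ I - A) = p(λ) = λ^4 + (8)λ^3 + (17)λ^2 + (10)λ + (0).
Solving p(λ) = 0 yields eigenvalues ≈ -5, -2, -1, 0. (A is shown rounded to 4 decimals, so these recover the underlying integer eigenvalues to within that precision.)
Verification: the trace of A = -8 equals the sum of eigenvalues -8, and det(A) ≈ 0.0002 matches the eigenvalue product 0.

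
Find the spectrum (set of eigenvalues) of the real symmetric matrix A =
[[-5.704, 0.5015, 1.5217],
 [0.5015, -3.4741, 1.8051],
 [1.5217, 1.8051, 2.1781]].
sigma(A) ≈ {-6, -4, 3}

A is real symmetric, so its spectrum consists of real eigenvalues. Expanding the characteristic polynomial of the displayed matrix gives
  det(λ I - A) = p(λ) = λ^3 + (7)λ^2 + (-6)λ + (-72).
Solving p(λ) = 0 yields eigenvalues ≈ -6, -4, 3. (A is shown rounded to 4 decimals, so these recover the underlying integer eigenvalues to within that precision.)
Verification: the trace of A = -7 equals the sum of eigenvalues -7, and det(A) ≈ 71.9994 matches the eigenvalue product 72.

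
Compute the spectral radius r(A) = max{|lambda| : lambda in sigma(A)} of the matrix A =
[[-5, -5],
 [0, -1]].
r(A) = 5

The eigenvalues of A are the roots of its characteristic polynomial. With M = A (coefficients from the trace and determinant):
  p(λ) = det(λ I - M) = λ^2 + 6λ + 5.
For λ^2 + 6λ + 5 the discriminant is 16. It is a perfect square (4^2), so the roots are rational: λ = (-6 ± 4)/2 = -1, -5.
Thus the eigenvalues (to 4 decimals) are -1 (modulus 1); -5 (modulus 5). The spectral radius is the largest modulus: r(A) = 5. (Cross-check: r(A) ≤ ||A||_2 ≈ 7.1067; equality holds whenever A is normal, though it can also hold for some non-normal A.)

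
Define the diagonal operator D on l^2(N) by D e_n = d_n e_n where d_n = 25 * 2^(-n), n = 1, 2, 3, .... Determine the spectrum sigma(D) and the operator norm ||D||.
sigma(D) = {25 * 2^(-n) : n ≥ 1} ∪ {0}; ||D|| = 25/2

A bounded diagonal operator on l^2 with diagonal entries d_n has spectrum equal to the closure of {d_n : n ≥ 1}: every d_n is an eigenvalue (with eigenvector e_n), so {d_n} ⊂ sigma(D); the spectrum is closed, so its closure is too; and for lambda not in the closure, (D - lambda I) has bounded inverse (the diagonal entries 1/(d_n - lambda) are bounded). For our sequence d_n = 25 * 2^(-n), n = 1, 2, 3, ...:
  - {d_n} = {25 * 2^(-n) : n ≥ 1}; the only limit point is 0
  - closure = {25 * 2^(-n) : n ≥ 1} ∪ {0}
For the norm: a diagonal operator has ||D|| = sup_n |d_n|. Here d_n = 25 * 2^(-n) is positive and decreasing, so sup_n |d_n| = d_1 = 25/2. So ||D|| = 25/2.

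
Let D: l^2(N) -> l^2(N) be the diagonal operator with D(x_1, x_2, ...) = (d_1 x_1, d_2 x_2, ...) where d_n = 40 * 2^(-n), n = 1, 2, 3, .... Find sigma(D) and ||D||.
sigma(D) = {40 * 2^(-n) : n ≥ 1} ∪ {0}; ||D|| = 20

A bounded diagonal operator on l^2 with diagonal entries d_n has spectrum equal to the closure of {d_n : n ≥ 1}: every d_n is an eigenvalue (with eigenvector e_n), so {d_n} ⊂ sigma(D); the spectrum is closed, so its closure is too; and for lambda not in the closure, (D - lambda I) has bounded inverse (the diagonal entries 1/(d_n - lambda) are bounded). For our sequence d_n = 40 * 2^(-n), n = 1, 2, 3, ...:
  - {d_n} = {40 * 2^(-n) : n ≥ 1}; the only limit point is 0
  - closure = {40 * 2^(-n) : n ≥ 1} ∪ {0}
For the norm: a diagonal operator has ||D|| = sup_n |d_n|. Here d_n = 40 * 2^(-n) is positive and decreasing, so sup_n |d_n| = d_1 = 40/2 = 20. So ||D|| = 20.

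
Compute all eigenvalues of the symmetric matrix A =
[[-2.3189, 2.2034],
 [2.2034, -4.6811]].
sigma(A) ≈ {-6, -1}

A is real symmetric, so its spectrum consists of real eigenvalues. Expanding the characteristic polynomial of the displayed matrix gives
  det(λ I - A) = p(λ) = λ^2 + (7)λ + (6).
Solving p(λ) = 0 yields eigenvalues ≈ -6, -1. (A is shown rounded to 4 decimals, so these recover the underlying integer eigenvalues to within that precision.)
Verification: the trace of A = -7 equals the sum of eigenvalues -7, and det(A) ≈ 6.0000 matches the eigenvalue product 6.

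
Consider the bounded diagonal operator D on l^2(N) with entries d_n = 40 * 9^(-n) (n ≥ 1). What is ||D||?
||D|| = 40/9 (attained at n = 1)

For D diagonal, ||D|| = sup_n |d_n|. The sequence d_n = 40 * 9^(-n) is positive and strictly decreasing (ratio 9^(-1) < 1), so the supremum is d_1 = 40/9. Hence ||D|| = 40/9.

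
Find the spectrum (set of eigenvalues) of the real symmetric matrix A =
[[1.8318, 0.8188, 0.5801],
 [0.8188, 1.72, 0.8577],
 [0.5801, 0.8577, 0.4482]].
sigma(A) ≈ {0, 1, 3}

A is real symmetric, so its spectrum consists of real eigenvalues. Expanding the characteristic polynomial of the displayed matrix gives
  det(λ I - A) = p(λ) = λ^3 + (-4)λ^2 + (3)λ + (0).
Solving p(λ) = 0 yields eigenvalues ≈ 0, 1, 3. (A is shown rounded to 4 decimals, so these recover the underlying integer eigenvalues to within that precision.)
Verification: the trace of A = 4 equals the sum of eigenvalues 4, and det(A) ≈ 0.0001 matches the eigenvalue product 0.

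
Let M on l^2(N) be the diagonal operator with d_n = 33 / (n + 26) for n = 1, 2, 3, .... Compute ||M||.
||M|| = 11/9 (attained at n = 1)

For M diagonal, ||M|| = sup_n |d_n| = sup_n 33/(n + 26). This is positive and strictly decreasing in n, so the supremum is attained at n = 1: d_1 = 33/(1 + 26) = 11/9. Hence ||M|| = 11/9.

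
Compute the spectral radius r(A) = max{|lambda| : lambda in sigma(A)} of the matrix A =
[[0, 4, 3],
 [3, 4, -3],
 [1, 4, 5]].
r(A) ≈ 5.6994

The eigenvalues of A are the roots of its characteristic polynomial. With M = A (coefficients from the trace, the sum of principal 2x2 minors, and det A):
  p(λ) = det(λ I - M) = λ^3 - 9λ^2 + 17λ + 48.
No integer candidate from the rational root theorem (±divisors of 48) is a root, so the roots are irrational. The cubic discriminant is Δ = -50675 < 0, so there is one real root and a complex-conjugate pair. p(-2) = -30 and p(-1) = 21 have opposite signs, so a root lies in (-2, -1); Newton's method refines it to λ ≈ -1.4777. Dividing out (λ - (-1.4777)) leaves approximately λ^2 - 10.4777λ + 32.4829. For λ^2 - 10.4777λ + 32.4829 the discriminant is -20.1494. It is negative, so the remaining roots are the complex-conjugate pair λ ≈ 5.2389 ± 2.2444i. Their product equals the constant term, so |λ|^2 ≈ 32.4829 and |λ| ≈ 5.6994.
Thus the eigenvalues (to 4 decimals) are -1.4777 (modulus 1.4777); 5.2389 ± 2.2444i (modulus 5.6994). The spectral radius is the largest modulus: r(A) ≈ 5.6994. (Cross-check: r(A) ≤ ||A||_2 ≈ 8.2041; equality holds whenever A is normal, though it can also hold for some non-normal A.)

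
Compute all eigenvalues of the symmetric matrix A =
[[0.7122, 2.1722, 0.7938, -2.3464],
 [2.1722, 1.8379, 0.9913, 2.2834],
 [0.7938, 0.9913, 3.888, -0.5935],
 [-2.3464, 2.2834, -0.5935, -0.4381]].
sigma(A) ≈ {-4, 2, 3, 5}

A is real symmetric, so its spectrum consists of real eigenvalues. Expanding the characteristic polynomial of the displayed matrix gives
  det(λ I - A) = p(λ) = λ^4 + (-6)λ^3 + (-9)λ^2 + (93.9989)λ + (-119.999).
Solving p(λ) = 0 yields eigenvalues ≈ -4, 2, 3, 5. (A is shown rounded to 4 decimals, so these recover the underlying integer eigenvalues to within that precision.)
Verification: the trace of A = 6 equals the sum of eigenvalues 6, and det(A) ≈ -119.9990 matches the eigenvalue product -120.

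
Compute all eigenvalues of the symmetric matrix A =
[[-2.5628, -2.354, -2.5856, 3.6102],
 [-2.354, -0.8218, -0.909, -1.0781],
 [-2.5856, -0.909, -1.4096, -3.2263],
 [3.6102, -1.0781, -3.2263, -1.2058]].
sigma(A) ≈ {-6, -5, 0, 5}

A is real symmetric, so its spectrum consists of real eigenvalues. Expanding the characteristic polynomial of the displayed matrix gives
  det(λ I - A) = p(λ) = λ^4 + (6)λ^3 + (-25)λ^2 + (-149.9988)λ + (0.004).
Solving p(λ) = 0 yields eigenvalues ≈ -6, -5, 0, 5. (A is shown rounded to 4 decimals, so these recover the underlying integer eigenvalues to within that precision.)
Verification: the trace of A = -6 equals the sum of eigenvalues -6, and det(A) ≈ 0.0040 matches the eigenvalue product 0.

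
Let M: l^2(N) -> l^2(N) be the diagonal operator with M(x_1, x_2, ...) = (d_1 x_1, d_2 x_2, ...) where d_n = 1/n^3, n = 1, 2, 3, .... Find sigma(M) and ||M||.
sigma(M) = {1/n^3 : n ≥ 1} ∪ {0}; ||M|| = 1

A bounded diagonal operator on l^2 with diagonal entries d_n has spectrum equal to the closure of {d_n : n ≥ 1}: every d_n is an eigenvalue (with eigenvector e_n), so {d_n} ⊂ sigma(M); the spectrum is closed, so its closure is too; and for lambda not in the closure, (M - lambda I) has bounded inverse (the diagonal entries 1/(d_n - lambda) are bounded). For our sequence d_n = 1/n^3, n = 1, 2, 3, ...:
  - {d_n} = {1/n^3 : n ≥ 1}; the only limit point is 0
  - closure = {1/n^3 : n ≥ 1} ∪ {0}
For the norm: a diagonal operator has ||M|| = sup_n |d_n|. Here d_n = 1/n^3 is positive and decreasing, so sup_n |d_n| = d_1 = 1. So ||M|| = 1.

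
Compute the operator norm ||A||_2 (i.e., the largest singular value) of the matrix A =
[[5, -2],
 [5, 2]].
||A||_2 = sqrt(50) ≈ 7.0711 (= sqrt(largest eigenvalue of A^T A))

||A||_2 = sigma_max(A) = sqrt(lambda_max(A^T A)). Form the symmetric matrix M = A^T A =
[[50, 0],
 [0, 8]].
Its characteristic polynomial (trace, determinant of M give the coefficients) is
  p(λ) = det(λ I - M) = λ^2 - 58λ + 400.
For λ^2 - 58λ + 400 the discriminant is 1764. It is a perfect square (42^2), so the roots are rational: λ = (58 ± 42)/2 = 50, 8.
So the eigenvalues of A^T A are ≈ 8, 50 (all ≥ 0, as they must be for A^T A). The largest is λ_max = 50, hence ||A||_2 = sqrt(λ_max) = sqrt(50) ≈ 7.0711.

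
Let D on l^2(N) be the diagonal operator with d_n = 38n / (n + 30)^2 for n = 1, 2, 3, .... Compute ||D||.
||D|| = 19/60 (attained at n = 30)

For D diagonal, ||D|| = sup_n |d_n|. Treat f(x) = 38x / (x + 30)^2 for real x > 0. By the quotient rule, f'(x) = 38(30 - x)/(x + 30)^3, which is positive for x < 30 and negative for x > 30. So f has a unique maximum at x = 30, and since 30 is a positive integer, the supremum over n ≥ 1 is attained at n = 30: d_30 = 38·30/(30 + 30)^2 = 38·30/3600 = 19/60. Hence ||D|| = 19/60.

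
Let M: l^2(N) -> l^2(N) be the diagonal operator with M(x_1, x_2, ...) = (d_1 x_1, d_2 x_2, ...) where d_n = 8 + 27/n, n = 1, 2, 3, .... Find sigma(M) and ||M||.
sigma(M) = {8 + 27/n : n ≥ 1} ∪ {8}; ||M|| = 35

A bounded diagonal operator on l^2 with diagonal entries d_n has spectrum equal to the closure of {d_n : n ≥ 1}: every d_n is an eigenvalue (with eigenvector e_n), so {d_n} ⊂ sigma(M); the spectrum is closed, so its closure is too; and for lambda not in the closure, (M - lambda I) has bounded inverse (the diagonal entries 1/(d_n - lambda) are bounded). For our sequence d_n = 8 + 27/n, n = 1, 2, 3, ...:
  - {d_n} = {8 + 27/n : n ≥ 1}; the only limit point is 8
  - closure = {8 + 27/n : n ≥ 1} ∪ {8}
For the norm: a diagonal operator has ||M|| = sup_n |d_n|. Here d_n = 8 + 27/n is positive and decreasing, so sup_n |d_n| = d_1 = 8 + 27 = 35. So ||M|| = 35.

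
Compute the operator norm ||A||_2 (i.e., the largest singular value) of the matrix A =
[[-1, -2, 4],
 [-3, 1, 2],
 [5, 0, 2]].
||A||_2 ≈ 5.9192 (= sqrt(largest eigenvalue of A^T A))

||A||_2 = sigma_max(A) = sqrt(lambda_max(A^T A)). Form the symmetric matrix M = A^T A =
[[35, -1, 0],
 [-1, 5, -6],
 [0, -6, 24]].
Its characteristic polynomial (trace, sum of principal 2x2 minors, determinant of M give the coefficients) is
  p(λ) = det(λ I - M) = λ^3 - 64λ^2 + 1098λ - 2916.
No integer candidate from the rational root theorem (±divisors of 2916) is a root, so the roots are irrational. The cubic discriminant is Δ = 44347824 > 0, so there are three distinct real roots. p(3) = -171 and p(4) = 516 have opposite signs, so a root lies in (3, 4); Newton's method refines it to λ ≈ 3.2348. p(25) = 159 and p(26) = -56 have opposite signs, so a root lies in (25, 26); Newton's method refines it to λ ≈ 25.7278. p(35) = -11 and p(36) = 324 have opposite signs, so a root lies in (35, 36); Newton's method refines it to λ ≈ 35.0373. Check (Vieta): the three roots sum to 64, matching tr M = 64.
So the eigenvalues of A^T A are ≈ 3.2348, 25.7278, 35.0373 (all ≥ 0, as they must be for A^T A). The largest is λ_max ≈ 35.0373, hence ||A||_2 = sqrt(λ_max) ≈ 5.9192.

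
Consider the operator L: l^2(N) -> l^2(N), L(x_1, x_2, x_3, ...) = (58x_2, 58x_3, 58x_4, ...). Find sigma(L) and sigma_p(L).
sigma(L) = closed disk {z in C : |z| ≤ 58}; sigma_p(L) = open disk {z in C : |z| < 58}

Note L = 58·V where V is the unit left shift (V x)_k = x_{k+1}; so sigma(L) = 58·sigma(V) and ||L|| = 58||V||. ||L x||^2 = 3364sum_{k≥2} |x_k|^2 ≤ 3364||x||^2, with equality on {x : x_1 = 0}, so ||L|| = 58. For any lambda with |lambda| < 58, set r = lambda/58 (|r| < 1); the vector x = (1, r, r^2, ...) is in l^2 and satisfies L x = 58(r, r^2, ...) = lambda x, so lambda is an eigenvalue. On the boundary |lambda| = 58 the geometric series diverges, so no l^2 eigenvector exists, but these lambda lie in the approximate point spectrum. Hence sigma(L) is the closed disk of radius 58 and sigma_p(L) is the open disk.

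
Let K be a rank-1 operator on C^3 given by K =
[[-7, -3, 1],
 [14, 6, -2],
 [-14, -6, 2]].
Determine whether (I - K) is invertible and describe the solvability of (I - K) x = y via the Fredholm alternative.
(I - K) is singular (det(I - K) = 0, i.e. 1 ∈ sigma(K)). (I - K) x = y is solvable iff y ⊥ ker((I - K)^*) = span{(-7, -3, 1)}, i.e. iff -7y_1 - 3y_2 + y_3 = 0. When solvable, the solutions are x = y + c·(1, -2, 2), c arbitrary (ker(I - K) = span{(1, -2, 2)}, dimension 1).

K has rank 1, so it is an outer product K = u v^T: every row of K is a multiple of one row vector. Reading off the entries, u = (1, -2, 2) and v = (-7, -3, 1) (row i of K equals u_i·v^T). A rank-one matrix u v^T satisfies K u = u (v·u) and kills the (2)-dimensional subspace v^⊥, so its characteristic polynomial is lambda^2 (lambda - v·u) with v·u = tr K = 1. Hence the eigenvalues of I - K are 1 (multiplicity 2) and 1 - (1) = 0, so det(I - K) = 0. (Direct check: I - K =
[[8, 3, -1],
 [-14, -5, 2],
 [14, 6, -1]]
has determinant 0.) So 1 is an eigenvalue of K and (I - K) is not invertible. The finite-dimensional Fredholm alternative says: either (I - K) is invertible, or ker(I - K) ≠ {0} and then range(I - K) = ker((I - K)^*)^⊥, with dim ker(I - K) = dim ker((I - K)^*). We are in the second case, so we need both kernels. Kernel of I - K: (I - K) u = u - u (v·u) = u - u = 0, so ker(I - K) = span{u} = span{(1, -2, 2)} (it is exactly 1-dimensional because rank(I - K) = 2). Kernel of the adjoint: K is real, so (I - K)^* = I - K^T = I - v u^T, and (I - v u^T) v = v - v (u·v) = 0; hence ker((I - K)^*) = span{v} = span{(-7, -3, 1)}. Therefore (I - K) x = y is solvable iff <y, v> = 0, i.e. iff -7y_1 - 3y_2 + y_3 = 0. When this holds, K y = u (v·y) = 0, so (I - K) y = y and x = y is a particular solution; the full solution set is the line x = y + c·u = y + c·(1, -2, 2), c ∈ C.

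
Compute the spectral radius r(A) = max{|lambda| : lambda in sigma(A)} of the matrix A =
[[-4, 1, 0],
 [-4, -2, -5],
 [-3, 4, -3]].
r(A) ≈ 5.6032

The eigenvalues of A are the roots of its characteristic polynomial. With M = A (coefficients from the trace, the sum of principal 2x2 minors, and det A):
  p(λ) = det(λ I - M) = λ^3 + 9λ^2 + 50λ + 101.
No integer candidate from the rational root theorem (±divisors of 101) is a root, so the roots are irrational. The cubic discriminant is Δ = -49343 < 0, so there is one real root and a complex-conjugate pair. p(-4) = -19 and p(-3) = 5 have opposite signs, so a root lies in (-4, -3); Newton's method refines it to λ ≈ -3.2169. Dividing out (λ - (-3.2169)) leaves approximately λ^2 + 5.7831λ + 31.3962. For λ^2 + 5.7831λ + 31.3962 the discriminant is -92.1412. It is negative, so the remaining roots are the complex-conjugate pair λ ≈ -2.8915 ± 4.7995i. Their product equals the constant term, so |λ|^2 ≈ 31.3962 and |λ| ≈ 5.6032.
Thus the eigenvalues (to 4 decimals) are -3.2169 (modulus 3.2169); -2.8915 ± 4.7995i (modulus 5.6032). The spectral radius is the largest modulus: r(A) ≈ 5.6032. (Cross-check: r(A) ≤ ||A||_2 ≈ 8.2376; equality holds whenever A is normal, though it can also hold for some non-normal A.)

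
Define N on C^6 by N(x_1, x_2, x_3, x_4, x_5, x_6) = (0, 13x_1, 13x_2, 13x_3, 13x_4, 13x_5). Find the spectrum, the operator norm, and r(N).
sigma(N) = {0}; ||N|| = 13; r(N) = 0. (N is nilpotent with N^6 = 0.)

On C^6, N is a strictly lower-triangular matrix with 13 on the subdiagonal and zeros elsewhere, so its characteristic polynomial is lambda^6 and every eigenvalue is 0: sigma(N) = {0}. For the operator norm, N e_i = 13e_{i+1} for i = 1, ..., 5 and N e_6 = 0, so the singular values of N are 13 (with multiplicity 5) and 0; hence ||N|| = 13. The spectral radius r(N) = max|lambda| = 0. Note ||N|| > r(N) — characteristic of non-normal nilpotent operators. Indeed N^6 = 0.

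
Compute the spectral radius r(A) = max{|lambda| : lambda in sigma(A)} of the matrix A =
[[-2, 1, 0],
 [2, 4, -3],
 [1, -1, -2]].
r(A) ≈ 4.6812

The eigenvalues of A are the roots of its characteristic polynomial. With M = A (coefficients from the trace, the sum of principal 2x2 minors, and det A):
  p(λ) = det(λ I - M) = λ^3 - 17λ - 23.
No integer candidate from the rational root theorem (±divisors of 23) is a root, so the roots are irrational. The cubic discriminant is Δ = 5369 > 0, so there are three distinct real roots. p(-4) = -19 and p(-3) = 1 have opposite signs, so a root lies in (-4, -3); Newton's method refines it to λ ≈ -3.0923. p(-2) = 3 and p(-1) = -7 have opposite signs, so a root lies in (-2, -1); Newton's method refines it to λ ≈ -1.5889. p(4) = -27 and p(5) = 17 have opposite signs, so a root lies in (4, 5); Newton's method refines it to λ ≈ 4.6812. Check (Vieta): the three roots sum to 0, matching tr M = 0.
Thus the eigenvalues (to 4 decimals) are -3.0923 (modulus 3.0923); -1.5889 (modulus 1.5889); 4.6812 (modulus 4.6812). The spectral radius is the largest modulus: r(A) ≈ 4.6812. (Cross-check: r(A) ≤ ||A||_2 ≈ 5.4485; equality holds whenever A is normal, though it can also hold for some non-normal A.)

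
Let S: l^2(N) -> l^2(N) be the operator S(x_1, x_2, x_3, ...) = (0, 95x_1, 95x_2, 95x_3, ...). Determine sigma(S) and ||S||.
sigma(S) = closed disk {z in C : |z| ≤ 95}; ||S|| = 95

Note S = 95·U where U is the unit right shift (U x)_k = x_{k-1} (with x_0 := 0); so ||S|| = 95||U|| and sigma(S) = 95·sigma(U). ||S x||^2 = sum_{k≥1} |95x_k|^2 = 9025||x||^2, so ||S|| = 95 and sigma(S) ⊂ {|z| ≤ 95}. For any |lambda| < 95, the equation (S - lambda I) x = 0 forces x_1 = 0, then 95x_k = lambda x_{k+1} ⇒ x = 0, so S has no eigenvalues. But (S - lambda I) is not surjective for |lambda| < 95: solving (S - lambda I) x = e_1 would require x_n proportional to (lambda/95)^(-n), which is not in l^2. So every |lambda| < 95 lies in the residual spectrum. The boundary |lambda| = 95 is in the approximate point spectrum (the spectrum is closed). Hence sigma(S) is the closed disk of radius 95.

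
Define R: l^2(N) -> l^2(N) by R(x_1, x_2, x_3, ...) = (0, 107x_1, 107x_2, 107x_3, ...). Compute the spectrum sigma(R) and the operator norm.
sigma(R) = closed disk {z in C : |z| ≤ 107}; ||R|| = 107

Note R = 107·U where U is the unit right shift (U x)_k = x_{k-1} (with x_0 := 0); so ||R|| = 107||U|| and sigma(R) = 107·sigma(U). ||R x||^2 = sum_{k≥1} |107x_k|^2 = 11449||x||^2, so ||R|| = 107 and sigma(R) ⊂ {|z| ≤ 107}. For any |lambda| < 107, the equation (R - lambda I) x = 0 forces x_1 = 0, then 107x_k = lambda x_{k+1} ⇒ x = 0, so R has no eigenvalues. But (R - lambda I) is not surjective for |lambda| < 107: solving (R - lambda I) x = e_1 would require x_n proportional to (lambda/107)^(-n), which is not in l^2. So every |lambda| < 107 lies in the residual spectrum. The boundary |lambda| = 107 is in the approximate point spectrum (the spectrum is closed). Hence sigma(R) is the closed disk of radius 107.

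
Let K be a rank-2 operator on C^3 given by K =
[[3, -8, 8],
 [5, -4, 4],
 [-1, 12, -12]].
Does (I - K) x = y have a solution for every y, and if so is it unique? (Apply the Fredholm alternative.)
(I - K) is invertible (det(I - K) = 14 ≠ 0), so for every y in C^3 the equation (I - K) x = y has a unique solution.

K has rank 2 and factors as K = U V^T = u1 v1^T + u2 v2^T with u1 = (2, 2, -2), v1 = (2, -3, 3), u2 = (1, -1, -3), v2 = (-1, -2, 2) (multiplying out reproduces the displayed K). The nonzero eigenvalues of U V^T coincide with those of the 2 x 2 matrix G = V^T U = [[v1·u1, v1·u2], [v2·u1, v2·u2]] = [[-8, -4], [-10, -5]], and by the Sylvester determinant identity det(I_3 - U V^T) = det(I_2 - V^T U) = det([[9, 4], [10, 6]]) = (9)(6) - (4)(10) = 14. (Direct check: I - K =
[[-2, 8, -8],
 [-5, 5, -4],
 [1, -12, 13]]
has determinant 14.) The finite-dimensional Fredholm alternative says: either (I - K) is invertible, or ker(I - K) ≠ {0} and then range(I - K) = ker((I - K)^*)^⊥, with dim ker(I - K) = dim ker((I - K)^*). Since det(I - K) ≠ 0, 1 is not an eigenvalue of K and ker(I - K) = {0}, so we are in the first case: for every y there is a unique x = (I - K)^(-1) y. (Explicitly, by the Woodbury identity, (I - U V^T)^(-1) = I + U (I_2 - G)^(-1) V^T.)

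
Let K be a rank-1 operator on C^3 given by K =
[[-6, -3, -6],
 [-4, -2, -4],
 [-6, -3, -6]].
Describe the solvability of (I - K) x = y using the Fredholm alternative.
(I - K) is invertible (det(I - K) = 15 ≠ 0), so for every y in C^3 the equation (I - K) x = y has a unique solution.

K has rank 1, so it is an outer product K = u v^T: every row of K is a multiple of one row vector. Reading off the entries, u = (3, 2, 3) and v = (-2, -1, -2) (row i of K equals u_i·v^T). A rank-one matrix u v^T satisfies K u = u (v·u) and kills the (2)-dimensional subspace v^⊥, so its characteristic polynomial is lambda^2 (lambda - v·u) with v·u = tr K = -14. Hence the eigenvalues of I - K are 1 (multiplicity 2) and 1 - (-14) = 15, so det(I - K) = 15. (Direct check: I - K =
[[7, 3, 6],
 [4, 3, 4],
 [6, 3, 7]]
has determinant 15.) The finite-dimensional Fredholm alternative says: either (I - K) is invertible, or ker(I - K) ≠ {0} and then range(I - K) = ker((I - K)^*)^⊥, with dim ker(I - K) = dim ker((I - K)^*). Since det(I - K) ≠ 0, 1 is not an eigenvalue of K and ker(I - K) = {0}, so we are in the first case: for every y there is a unique x = (I - K)^(-1) y. Explicitly, by the Sherman–Morrison formula, (I - u v^T)^(-1) = I + u v^T/(1 - v·u), i.e. (I - K)^(-1) = I + K/(15).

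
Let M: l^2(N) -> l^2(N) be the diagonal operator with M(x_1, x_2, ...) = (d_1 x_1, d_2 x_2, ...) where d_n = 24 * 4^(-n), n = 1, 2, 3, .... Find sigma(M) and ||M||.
sigma(M) = {24 * 4^(-n) : n ≥ 1} ∪ {0}; ||M|| = 6

A bounded diagonal operator on l^2 with diagonal entries d_n has spectrum equal to the closure of {d_n : n ≥ 1}: every d_n is an eigenvalue (with eigenvector e_n), so {d_n} ⊂ sigma(M); the spectrum is closed, so its closure is too; and for lambda not in the closure, (M - lambda I) has bounded inverse (the diagonal entries 1/(d_n - lambda) are bounded). For our sequence d_n = 24 * 4^(-n), n = 1, 2, 3, ...:
  - {d_n} = {24 * 4^(-n) : n ≥ 1}; the only limit point is 0
  - closure = {24 * 4^(-n) : n ≥ 1} ∪ {0}
For the norm: a diagonal operator has ||M|| = sup_n |d_n|. Here d_n = 24 * 4^(-n) is positive and decreasing, so sup_n |d_n| = d_1 = 24/4 = 6. So ||M|| = 6.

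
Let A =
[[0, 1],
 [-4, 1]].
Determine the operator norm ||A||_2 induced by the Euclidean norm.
||A||_2 = sqrt((18 + sqrt(260))/2) ≈ 4.1306 (= sqrt(largest eigenvalue of A^T A))

||A||_2 = sigma_max(A) = sqrt(lambda_max(A^T A)). Form the symmetric matrix M = A^T A =
[[16, -4],
 [-4, 2]].
Its characteristic polynomial (trace, determinant of M give the coefficients) is
  p(λ) = det(λ I - M) = λ^2 - 18λ + 16.
For λ^2 - 18λ + 16 the discriminant is 260. It is nonnegative but not a perfect square, so the roots are real and irrational: λ = (18 ± sqrt(260))/2 ≈ 17.0623, 0.9377.
So the eigenvalues of A^T A are ≈ 0.9377, 17.0623 (all ≥ 0, as they must be for A^T A). The largest is λ_max = (18 + sqrt(260))/2 ≈ 17.0623, hence ||A||_2 = sqrt(λ_max) = sqrt((18 + sqrt(260))/2) ≈ 4.1306.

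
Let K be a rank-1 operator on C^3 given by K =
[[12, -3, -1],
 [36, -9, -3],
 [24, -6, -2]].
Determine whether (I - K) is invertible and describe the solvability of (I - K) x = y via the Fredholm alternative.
(I - K) is singular (det(I - K) = 0, i.e. 1 ∈ sigma(K)). (I - K) x = y is solvable iff y ⊥ ker((I - K)^*) = span{(12, -3, -1)}, i.e. iff 12y_1 - 3y_2 - y_3 = 0. When solvable, the solutions are x = y + c·(1, 3, 2), c arbitrary (ker(I - K) = span{(1, 3, 2)}, dimension 1).

K has rank 1, so it is an outer product K = u v^T: every row of K is a multiple of one row vector. Reading off the entries, u = (1, 3, 2) and v = (12, -3, -1) (row i of K equals u_i·v^T). A rank-one matrix u v^T satisfies K u = u (v·u) and kills the (2)-dimensional subspace v^⊥, so its characteristic polynomial is lambda^2 (lambda - v·u) with v·u = tr K = 1. Hence the eigenvalues of I - K are 1 (multiplicity 2) and 1 - (1) = 0, so det(I - K) = 0. (Direct check: I - K =
[[-11, 3, 1],
 [-36, 10, 3],
 [-24, 6, 3]]
has determinant 0.) So 1 is an eigenvalue of K and (I - K) is not invertible. The finite-dimensional Fredholm alternative says: either (I - K) is invertible, or ker(I - K) ≠ {0} and then range(I - K) = ker((I - K)^*)^⊥, with dim ker(I - K) = dim ker((I - K)^*). We are in the second case, so we need both kernels. Kernel of I - K: (I - K) u = u - u (v·u) = u - u = 0, so ker(I - K) = span{u} = span{(1, 3, 2)} (it is exactly 1-dimensional because rank(I - K) = 2). Kernel of the adjoint: K is real, so (I - K)^* = I - K^T = I - v u^T, and (I - v u^T) v = v - v (u·v) = 0; hence ker((I - K)^*) = span{v} = span{(12, -3, -1)}. Therefore (I - K) x = y is solvable iff <y, v> = 0, i.e. iff 12y_1 - 3y_2 - y_3 = 0. When this holds, K y = u (v·y) = 0, so (I - K) y = y and x = y is a particular solution; the full solution set is the line x = y + c·u = y + c·(1, 3, 2), c ∈ C.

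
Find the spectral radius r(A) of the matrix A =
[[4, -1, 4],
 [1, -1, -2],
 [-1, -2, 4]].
r(A) ≈ 4.9171

The eigenvalues of A are the roots of its characteristic polynomial. With M = A (coefficients from the trace, the sum of principal 2x2 minors, and det A):
  p(λ) = det(λ I - M) = λ^3 - 7λ^2 + 9λ + 42.
No integer candidate from the rational root theorem (±divisors of 42) is a root, so the roots are irrational. The cubic discriminant is Δ = -36579 < 0, so there is one real root and a complex-conjugate pair. p(-2) = -12 and p(-1) = 25 have opposite signs, so a root lies in (-2, -1); Newton's method refines it to λ ≈ -1.7371. Dividing out (λ - (-1.7371)) leaves approximately λ^2 - 8.7371λ + 24.1777. For λ^2 - 8.7371λ + 24.1777 the discriminant is -20.373. It is negative, so the remaining roots are the complex-conjugate pair λ ≈ 4.3686 ± 2.2568i. Their product equals the constant term, so |λ|^2 ≈ 24.1777 and |λ| ≈ 4.9171.
Thus the eigenvalues (to 4 decimals) are -1.7371 (modulus 1.7371); 4.3686 ± 2.2568i (modulus 4.9171). The spectral radius is the largest modulus: r(A) ≈ 4.9171. (Cross-check: r(A) ≤ ||A||_2 ≈ 6.5826; equality holds whenever A is normal, though it can also hold for some non-normal A.)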